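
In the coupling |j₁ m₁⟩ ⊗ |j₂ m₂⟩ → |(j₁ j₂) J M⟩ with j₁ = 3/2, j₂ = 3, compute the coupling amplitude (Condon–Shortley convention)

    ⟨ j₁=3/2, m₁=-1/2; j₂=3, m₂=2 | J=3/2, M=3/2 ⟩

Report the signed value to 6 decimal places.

triangle: 3!·0!·3!/7! = 36/5040
(j±m)!: 1!·2!·5!·1!·3!·0! = 1440
prefactor² = (2J+1)·Δ·N² = 288/7
  k=2: +1/(2!·1!·0!·3!·0!·0!) = 1/12
Σ = 1/12  ⇒  CG² = 288/7·1/12² = 2/7
CG = +√(2/7) = +0.534522

+√(2/7) = +0.534522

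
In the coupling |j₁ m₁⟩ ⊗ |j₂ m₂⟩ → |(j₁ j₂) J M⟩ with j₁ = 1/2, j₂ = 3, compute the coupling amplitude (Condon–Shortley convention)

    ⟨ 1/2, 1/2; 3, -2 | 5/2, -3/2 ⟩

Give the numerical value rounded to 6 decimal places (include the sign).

√[6·1!0!5!/7! · 1!0!1!5!1!4!] = √(2880/7)
  +(−1)^0/∏(0,1,0,1,0,4)! = 1/24  (running 1/24)
⟨..|..⟩ = √(2880/7)·(1/24) = +0.845154

+0.845154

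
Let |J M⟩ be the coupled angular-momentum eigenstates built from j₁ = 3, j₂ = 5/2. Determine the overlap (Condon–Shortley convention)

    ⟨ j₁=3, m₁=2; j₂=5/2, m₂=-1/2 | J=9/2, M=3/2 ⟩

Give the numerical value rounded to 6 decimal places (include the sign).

+0.604815  (= +√(169/462))

j₁+j₂−J=1  J+j₁−j₂=5  J−j₁+j₂=4  j₁+j₂+J+1=11
(j₁±m₁, j₂±m₂, J±M) = (5,1,2,3,6,3)
P² = 345600/77
sum k=0..1:
  [0] +1/96 = 1/96
  [1] −1/720 = -1/720
S = 13/1440
C² = P²·S² = 169/462 ; C = +0.604815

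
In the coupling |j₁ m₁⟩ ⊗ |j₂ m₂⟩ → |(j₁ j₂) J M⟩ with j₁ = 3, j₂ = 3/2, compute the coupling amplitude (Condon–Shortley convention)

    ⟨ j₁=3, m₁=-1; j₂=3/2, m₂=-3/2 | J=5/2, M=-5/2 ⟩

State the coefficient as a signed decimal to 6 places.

triangle: 2!×4!×1!/8! = 48/40320
(j±m)!: 2!×4!×0!×3!×0!×5! = 34560
prefactor² = (2J+1)×Δ×N² = 1728/7
  k=0: +1/(0!×2!×4!×0!×0!×1!) = 1/48
Σ = 1/48  ⇒  CG² = 1728/7×1/48² = 3/28
CG = +√(3/28) = +0.327327

+0.327327  (= +√(3/28))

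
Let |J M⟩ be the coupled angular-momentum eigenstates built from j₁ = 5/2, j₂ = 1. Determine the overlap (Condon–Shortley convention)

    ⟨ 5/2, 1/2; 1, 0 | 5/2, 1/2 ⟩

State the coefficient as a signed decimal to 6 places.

+√(1/35) = +0.169031

j₁+j₂−J=1  J+j₁−j₂=4  J−j₁+j₂=1  j₁+j₂+J+1=7
(j₁±m₁, j₂±m₂, J±M) = (3,2,1,1,3,2)
P² = 144/35
sum k=0..1:
  [0] +1/4 = 1/4
  [1] −1/6 = -1/6
S = 1/12
C² = P²·S² = 1/35 ; C = +0.169031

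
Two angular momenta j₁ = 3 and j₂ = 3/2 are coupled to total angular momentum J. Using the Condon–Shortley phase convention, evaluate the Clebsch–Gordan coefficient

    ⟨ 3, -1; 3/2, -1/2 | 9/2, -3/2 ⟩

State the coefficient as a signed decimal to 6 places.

+√(15/28) = +0.731925

j₁+j₂−J=0  J+j₁−j₂=6  J−j₁+j₂=3  j₁+j₂+J+1=10
(j₁±m₁, j₂±m₂, J±M) = (2,4,1,2,3,6)
P² = 34560/7
sum k=0..0:
  [0] +1/96 = 1/96
S = 1/96
C² = P²·S² = 15/28 ; C = +0.731925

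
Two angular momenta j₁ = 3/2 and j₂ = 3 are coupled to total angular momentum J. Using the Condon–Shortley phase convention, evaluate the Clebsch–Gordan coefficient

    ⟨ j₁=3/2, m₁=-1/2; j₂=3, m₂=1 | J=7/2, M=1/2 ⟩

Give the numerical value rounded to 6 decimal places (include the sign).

-0.534522  (= −√(2/7))

√[8·1!2!5!/9! · 1!2!4!2!4!3!] = √(512/7)
  +(−1)^0/∏(0,1,2,4,0,1)! = 1/48  (running 1/48)
  +(−1)^1/∏(1,0,1,3,1,2)! = -1/12  (running -1/16)
⟨..|..⟩ = √(512/7)·(-1/16) = -0.534522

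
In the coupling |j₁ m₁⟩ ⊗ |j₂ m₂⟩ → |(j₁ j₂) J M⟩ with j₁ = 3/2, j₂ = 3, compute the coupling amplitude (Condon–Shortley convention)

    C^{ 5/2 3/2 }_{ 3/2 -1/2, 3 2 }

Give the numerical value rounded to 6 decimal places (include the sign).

+√(1/14) = +0.267261

√[6·2!1!4!/8! · 1!2!5!1!4!1!] = √(288/7)
  +(−1)^1/∏(1,1,1,4,0,0)! = -1/24  (running -1/24)
  +(−1)^2/∏(2,0,0,3,1,1)! = 1/12  (running 1/24)
⟨..|..⟩ = √(288/7)·(1/24) = +0.267261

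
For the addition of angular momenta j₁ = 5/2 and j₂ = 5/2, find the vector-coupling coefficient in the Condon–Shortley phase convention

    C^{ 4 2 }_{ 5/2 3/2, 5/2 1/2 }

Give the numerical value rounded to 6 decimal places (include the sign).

j₁+j₂−J=1  J+j₁−j₂=4  J−j₁+j₂=4  j₁+j₂+J+1=10
(j₁±m₁, j₂±m₂, J±M) = (4,1,3,2,6,2)
P² = 20736/35
sum k=0..1:
  [0] +1/36 = 1/36
  [1] −1/96 = -1/96
S = 5/288
C² = P²·S² = 5/28 ; C = +0.422577

+0.422577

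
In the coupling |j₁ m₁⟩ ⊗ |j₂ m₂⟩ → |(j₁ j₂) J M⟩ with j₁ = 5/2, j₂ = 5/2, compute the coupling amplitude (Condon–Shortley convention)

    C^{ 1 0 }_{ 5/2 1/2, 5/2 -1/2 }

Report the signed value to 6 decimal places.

triangle: 4!·1!·1!/7! = 24/5040
(j±m)!: 3!·2!·2!·3!·1!·1! = 144
prefactor² = (2J+1)·Δ·N² = 72/35
  k=1: −1/(1!·3!·1!·1!·0!·0!) = -1/6
  k=2: +1/(2!·2!·0!·0!·1!·1!) = 1/4
Σ = 1/12  ⇒  CG² = 72/35·1/12² = 1/70
CG = +√(1/70) = +0.119523

+√(1/70) ≈ +0.119523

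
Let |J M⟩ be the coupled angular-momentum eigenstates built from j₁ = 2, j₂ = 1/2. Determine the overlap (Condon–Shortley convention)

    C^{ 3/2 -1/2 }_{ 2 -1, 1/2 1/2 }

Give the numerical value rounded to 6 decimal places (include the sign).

triangle: 1!*3!*0!/5! = 6/120
(j±m)!: 1!*3!*1!*0!*1!*2! = 12
prefactor² = (2J+1)*Δ*N² = 12/5
  k=1: −1/(1!*0!*2!*0!*1!*0!) = -1/2
Σ = -1/2  ⇒  CG² = 12/5*(-1/2)² = 3/5
CG = −√(3/5) = -0.774597

-0.774597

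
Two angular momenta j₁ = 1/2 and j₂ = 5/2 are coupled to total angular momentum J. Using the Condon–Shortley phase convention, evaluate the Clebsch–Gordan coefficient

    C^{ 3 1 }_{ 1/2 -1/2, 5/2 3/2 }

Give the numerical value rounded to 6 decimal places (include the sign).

triangle: 0!×1!×5!/7! = 120/5040
(j±m)!: 0!×1!×4!×1!×4!×2! = 1152
prefactor² = (2J+1)×Δ×N² = 192
  k=0: +1/(0!×0!×1!×4!×0!×1!) = 1/24
Σ = 1/24  ⇒  CG² = 192×1/24² = 1/3
CG = +√(1/3) = +0.577350

+0.577350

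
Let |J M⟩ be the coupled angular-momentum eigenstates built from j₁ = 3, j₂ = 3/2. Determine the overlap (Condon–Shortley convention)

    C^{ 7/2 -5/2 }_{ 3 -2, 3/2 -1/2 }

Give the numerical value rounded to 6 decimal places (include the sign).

√[8·1!5!2!/9! · 1!5!1!2!1!6!] = √(6400/7)
  +(−1)^0/∏(0,1,5,1,0,1)! = 1/120  (running 1/120)
  +(−1)^1/∏(1,0,4,0,1,2)! = -1/48  (running -1/80)
⟨..|..⟩ = √(6400/7)·(-1/80) = -0.377964

−√(1/7) = -0.377964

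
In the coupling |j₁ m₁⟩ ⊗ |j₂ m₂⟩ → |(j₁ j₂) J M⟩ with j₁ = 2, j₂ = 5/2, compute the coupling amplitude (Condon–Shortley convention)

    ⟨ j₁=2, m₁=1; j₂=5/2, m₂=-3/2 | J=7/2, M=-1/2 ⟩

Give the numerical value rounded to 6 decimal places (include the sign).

j₁+j₂−J=1  J+j₁−j₂=3  J−j₁+j₂=4  j₁+j₂+J+1=9
(j₁±m₁, j₂±m₂, J±M) = (3,1,1,4,3,4)
P² = 2304/35
sum k=0..1:
  [0] +1/12 = 1/12
  [1] −1/144 = -1/144
S = 11/144
C² = P²·S² = 121/315 ; C = +0.619780

+0.619780  (= +√(121/315))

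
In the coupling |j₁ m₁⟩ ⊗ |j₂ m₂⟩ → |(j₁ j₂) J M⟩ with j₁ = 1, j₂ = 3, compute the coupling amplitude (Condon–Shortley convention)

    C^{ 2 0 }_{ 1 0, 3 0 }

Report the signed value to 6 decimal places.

triangle: 2!*0!*4!/7! = 48/5040
(j±m)!: 1!*1!*3!*3!*2!*2! = 144
prefactor² = (2J+1)*Δ*N² = 48/7
  k=1: −1/(1!*1!*0!*2!*0!*2!) = -1/4
Σ = -1/4  ⇒  CG² = 48/7*(-1/4)² = 3/7
CG = −√(3/7) = -0.654654

−√(3/7) ≈ -0.654654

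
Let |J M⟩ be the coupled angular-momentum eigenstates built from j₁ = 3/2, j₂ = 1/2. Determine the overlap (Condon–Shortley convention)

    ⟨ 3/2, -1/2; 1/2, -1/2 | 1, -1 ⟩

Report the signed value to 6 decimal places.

+√(1/4) = +0.500000

j₁+j₂−J=1  J+j₁−j₂=2  J−j₁+j₂=0  j₁+j₂+J+1=4
(j₁±m₁, j₂±m₂, J±M) = (1,2,0,1,0,2)
P² = 1
sum k=0..0:
  [0] +1/2 = 1/2
S = 1/2
C² = P²·S² = 1/4 ; C = +0.500000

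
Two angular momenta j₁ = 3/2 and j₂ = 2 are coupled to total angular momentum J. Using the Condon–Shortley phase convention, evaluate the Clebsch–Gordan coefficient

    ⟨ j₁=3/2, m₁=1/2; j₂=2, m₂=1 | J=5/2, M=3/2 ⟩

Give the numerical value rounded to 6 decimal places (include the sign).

−√(1/35) = -0.169031

triangle: 1!×2!×3!/7! = 12/5040
(j±m)!: 2!×1!×3!×1!×4!×1! = 288
prefactor² = (2J+1)×Δ×N² = 144/35
  k=0: +1/(0!×1!×1!×3!×1!×0!) = 1/6
  k=1: −1/(1!×0!×0!×2!×2!×1!) = -1/4
Σ = -1/12  ⇒  CG² = 144/35×(-1/12)² = 1/35
CG = −√(1/35) = -0.169031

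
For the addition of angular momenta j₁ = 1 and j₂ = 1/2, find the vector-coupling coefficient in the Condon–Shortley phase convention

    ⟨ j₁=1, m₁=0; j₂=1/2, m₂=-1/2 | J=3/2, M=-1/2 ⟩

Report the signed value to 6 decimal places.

triangle: 0!*2!*1!/4! = 2/24
(j±m)!: 1!*1!*0!*1!*1!*2! = 2
prefactor² = (2J+1)*Δ*N² = 2/3
  k=0: +1/(0!*0!*1!*0!*1!*1!) = 1
Σ = 1  ⇒  CG² = 2/3*1² = 2/3
CG = +√(2/3) = +0.816497

+√(2/3) ≈ +0.816497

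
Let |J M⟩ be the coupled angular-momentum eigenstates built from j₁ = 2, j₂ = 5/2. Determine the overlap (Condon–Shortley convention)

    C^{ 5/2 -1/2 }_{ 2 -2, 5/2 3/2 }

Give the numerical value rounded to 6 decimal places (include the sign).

√[6·2!2!3!/8! · 0!4!4!1!2!3!] = √(864/35)
  +(−1)^2/∏(2,0,2,2,0,1)! = 1/8  (running 1/8)
⟨..|..⟩ = √(864/35)·(1/8) = +0.621059

+√(27/70) = +0.621059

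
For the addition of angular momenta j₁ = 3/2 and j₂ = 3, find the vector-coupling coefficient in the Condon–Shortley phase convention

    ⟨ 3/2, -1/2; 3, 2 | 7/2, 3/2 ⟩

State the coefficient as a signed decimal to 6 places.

-0.654654  (= −√(3/7))

triangle: 1!*2!*5!/9! = 240/362880
(j±m)!: 1!*2!*5!*1!*5!*2! = 57600
prefactor² = (2J+1)*Δ*N² = 6400/21
  k=0: +1/(0!*1!*2!*5!*0!*0!) = 1/240
  k=1: −1/(1!*0!*1!*4!*1!*1!) = -1/24
Σ = -3/80  ⇒  CG² = 6400/21*(-3/80)² = 3/7
CG = −√(3/7) = -0.654654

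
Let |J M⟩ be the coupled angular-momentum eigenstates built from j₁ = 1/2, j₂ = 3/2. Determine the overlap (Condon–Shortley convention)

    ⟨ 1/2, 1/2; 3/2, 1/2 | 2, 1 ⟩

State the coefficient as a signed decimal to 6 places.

+√(3/4) = +0.866025

√[5·0!1!3!/5! · 1!0!2!1!3!1!] = √(3)
  +(−1)^0/∏(0,0,0,2,1,1)! = 1/2  (running 1/2)
⟨..|..⟩ = √(3)·(1/2) = +0.866025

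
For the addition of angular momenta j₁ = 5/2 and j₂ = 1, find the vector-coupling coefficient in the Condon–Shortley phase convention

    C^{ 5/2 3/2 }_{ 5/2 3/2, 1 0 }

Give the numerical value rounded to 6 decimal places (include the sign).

+0.507093  (= +√(9/35))

triangle: 1!×4!×1!/7! = 24/5040
(j±m)!: 4!×1!×1!×1!×4!×1! = 576
prefactor² = (2J+1)×Δ×N² = 576/35
  k=0: +1/(0!×1!×1!×1!×3!×0!) = 1/6
  k=1: −1/(1!×0!×0!×0!×4!×1!) = -1/24
Σ = 1/8  ⇒  CG² = 576/35×1/8² = 9/35
CG = +√(9/35) = +0.507093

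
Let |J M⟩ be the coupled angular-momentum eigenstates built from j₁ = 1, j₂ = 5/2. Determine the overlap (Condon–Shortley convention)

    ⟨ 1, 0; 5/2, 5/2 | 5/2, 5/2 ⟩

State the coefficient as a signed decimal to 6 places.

−√(5/7) = -0.845154

j₁+j₂−J=1  J+j₁−j₂=1  J−j₁+j₂=4  j₁+j₂+J+1=7
(j₁±m₁, j₂±m₂, J±M) = (1,1,5,0,5,0)
P² = 2880/7
sum k=1..1:
  [1] −1/24 = -1/24
S = -1/24
C² = P²·S² = 5/7 ; C = -0.845154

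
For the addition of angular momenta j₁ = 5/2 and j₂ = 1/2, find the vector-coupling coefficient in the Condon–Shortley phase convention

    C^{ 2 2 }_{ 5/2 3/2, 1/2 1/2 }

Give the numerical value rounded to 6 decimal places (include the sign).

j₁+j₂−J=1  J+j₁−j₂=4  J−j₁+j₂=0  j₁+j₂+J+1=6
(j₁±m₁, j₂±m₂, J±M) = (4,1,1,0,4,0)
P² = 96
sum k=1..1:
  [1] −1/24 = -1/24
S = -1/24
C² = P²·S² = 1/6 ; C = -0.408248

−√(1/6) = -0.408248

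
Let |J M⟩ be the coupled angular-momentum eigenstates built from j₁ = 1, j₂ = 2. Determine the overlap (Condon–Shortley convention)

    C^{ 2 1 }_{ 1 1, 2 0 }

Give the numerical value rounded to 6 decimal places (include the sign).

+0.707107  (= +√(1/2))

triangle: 1!*1!*3!/6! = 6/720
(j±m)!: 2!*0!*2!*2!*3!*1! = 48
prefactor² = (2J+1)*Δ*N² = 2
  k=0: +1/(0!*1!*0!*2!*1!*1!) = 1/2
Σ = 1/2  ⇒  CG² = 2*1/2² = 1/2
CG = +√(1/2) = +0.707107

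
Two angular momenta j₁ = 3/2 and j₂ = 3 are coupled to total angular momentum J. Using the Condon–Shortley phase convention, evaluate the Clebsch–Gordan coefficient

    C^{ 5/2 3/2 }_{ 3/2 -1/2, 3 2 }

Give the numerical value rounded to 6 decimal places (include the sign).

+√(1/14) ≈ +0.267261

triangle: 2!·1!·4!/8! = 48/40320
(j±m)!: 1!·2!·5!·1!·4!·1! = 5760
prefactor² = (2J+1)·Δ·N² = 288/7
  k=1: −1/(1!·1!·1!·4!·0!·0!) = -1/24
  k=2: +1/(2!·0!·0!·3!·1!·1!) = 1/12
Σ = 1/24  ⇒  CG² = 288/7·1/24² = 1/14
CG = +√(1/14) = +0.267261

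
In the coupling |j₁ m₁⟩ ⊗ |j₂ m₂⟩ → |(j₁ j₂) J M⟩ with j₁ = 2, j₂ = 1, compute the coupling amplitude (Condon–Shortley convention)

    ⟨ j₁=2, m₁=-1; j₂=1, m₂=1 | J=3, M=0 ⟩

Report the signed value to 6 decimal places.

+0.447214

√[7·0!4!2!/7! · 1!3!2!0!3!3!] = √(144/5)
  +(−1)^0/∏(0,0,3,2,1,0)! = 1/12  (running 1/12)
⟨..|..⟩ = √(144/5)·(1/12) = +0.447214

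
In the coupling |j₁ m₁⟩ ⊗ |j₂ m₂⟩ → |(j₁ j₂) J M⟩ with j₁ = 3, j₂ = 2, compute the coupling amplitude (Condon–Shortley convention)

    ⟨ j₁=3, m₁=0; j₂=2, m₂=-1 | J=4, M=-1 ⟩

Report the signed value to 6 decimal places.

j₁+j₂−J=1  J+j₁−j₂=5  J−j₁+j₂=3  j₁+j₂+J+1=10
(j₁±m₁, j₂±m₂, J±M) = (3,3,1,3,3,5)
P² = 1944/7
sum k=0..1:
  [0] +1/24 = 1/24
  [1] −1/72 = -1/72
S = 1/36
C² = P²·S² = 3/14 ; C = +0.462910

+√(3/14) ≈ +0.462910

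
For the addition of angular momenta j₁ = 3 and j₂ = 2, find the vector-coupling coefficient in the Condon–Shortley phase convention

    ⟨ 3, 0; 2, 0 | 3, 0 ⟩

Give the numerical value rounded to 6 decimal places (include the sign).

√[7·2!4!2!/9! · 3!3!2!2!3!3!] = √(48/5)
  +(−1)^0/∏(0,2,3,2,1,0)! = 1/24  (running 1/24)
  +(−1)^1/∏(1,1,2,1,2,1)! = -1/4  (running -5/24)
  +(−1)^2/∏(2,0,1,0,3,2)! = 1/24  (running -1/6)
⟨..|..⟩ = √(48/5)·(-1/6) = -0.516398

−√(4/15) ≈ -0.516398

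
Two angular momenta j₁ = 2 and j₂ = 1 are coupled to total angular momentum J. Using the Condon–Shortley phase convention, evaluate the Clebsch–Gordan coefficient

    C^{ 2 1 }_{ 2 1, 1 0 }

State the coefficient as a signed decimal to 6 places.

triangle: 1!·3!·1!/6! = 6/720
(j±m)!: 3!·1!·1!·1!·3!·1! = 36
prefactor² = (2J+1)·Δ·N² = 3/2
  k=0: +1/(0!·1!·1!·1!·2!·0!) = 1/2
  k=1: −1/(1!·0!·0!·0!·3!·1!) = -1/6
Σ = 1/3  ⇒  CG² = 3/2·1/3² = 1/6
CG = +√(1/6) = +0.408248

+√(1/6) = +0.408248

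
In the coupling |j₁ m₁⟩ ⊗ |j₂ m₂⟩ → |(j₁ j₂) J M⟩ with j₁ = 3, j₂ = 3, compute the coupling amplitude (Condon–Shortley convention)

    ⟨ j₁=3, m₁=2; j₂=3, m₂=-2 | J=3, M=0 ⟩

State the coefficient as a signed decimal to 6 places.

+√(1/6) = +0.408248

√[7·3!3!3!/10! · 5!1!1!5!3!3!] = √(216)
  +(−1)^0/∏(0,3,1,1,2,2)! = 1/24  (running 1/24)
  +(−1)^1/∏(1,2,0,0,3,3)! = -1/72  (running 1/36)
⟨..|..⟩ = √(216)·(1/36) = +0.408248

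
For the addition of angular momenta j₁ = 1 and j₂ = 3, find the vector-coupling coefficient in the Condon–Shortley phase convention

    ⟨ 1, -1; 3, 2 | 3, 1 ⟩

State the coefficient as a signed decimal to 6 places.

√[7·1!1!5!/8! · 0!2!5!1!4!2!] = √(240)
  +(−1)^1/∏(1,0,1,4,0,1)! = -1/24  (running -1/24)
⟨..|..⟩ = √(240)·(-1/24) = -0.645497

-0.645497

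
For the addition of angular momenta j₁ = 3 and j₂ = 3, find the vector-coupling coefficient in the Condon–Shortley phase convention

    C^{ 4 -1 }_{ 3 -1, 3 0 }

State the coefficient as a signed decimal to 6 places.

-0.312094

triangle: 2!*4!*4!/11! = 1152/39916800
(j±m)!: 2!*4!*3!*3!*3!*5! = 1244160
prefactor² = (2J+1)*Δ*N² = 124416/385
  k=0: +1/(0!*2!*4!*3!*0!*1!) = 1/288
  k=1: −1/(1!*1!*3!*2!*1!*2!) = -1/24
  k=2: +1/(2!*0!*2!*1!*2!*3!) = 1/48
Σ = -5/288  ⇒  CG² = 124416/385*(-5/288)² = 15/154
CG = −√(15/154) = -0.312094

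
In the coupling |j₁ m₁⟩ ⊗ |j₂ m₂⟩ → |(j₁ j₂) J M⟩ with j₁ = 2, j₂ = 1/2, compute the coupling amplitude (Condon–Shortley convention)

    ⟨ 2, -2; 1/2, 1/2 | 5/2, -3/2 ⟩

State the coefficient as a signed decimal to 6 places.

√[6·0!4!1!/6! · 0!4!1!0!1!4!] = √(576/5)
  +(−1)^0/∏(0,0,4,1,0,0)! = 1/24  (running 1/24)
⟨..|..⟩ = √(576/5)·(1/24) = +0.447214

+√(1/5) ≈ +0.447214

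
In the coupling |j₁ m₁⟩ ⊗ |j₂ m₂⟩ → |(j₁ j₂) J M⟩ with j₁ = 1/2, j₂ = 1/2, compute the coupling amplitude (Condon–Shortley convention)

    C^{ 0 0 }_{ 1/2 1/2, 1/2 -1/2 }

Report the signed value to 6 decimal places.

+√(1/2) ≈ +0.707107

√[1·1!0!0!/2! · 1!0!0!1!0!0!] = √(1/2)
  +(−1)^0/∏(0,1,0,0,0,0)! = 1  (running 1)
⟨..|..⟩ = √(1/2)·(1) = +0.707107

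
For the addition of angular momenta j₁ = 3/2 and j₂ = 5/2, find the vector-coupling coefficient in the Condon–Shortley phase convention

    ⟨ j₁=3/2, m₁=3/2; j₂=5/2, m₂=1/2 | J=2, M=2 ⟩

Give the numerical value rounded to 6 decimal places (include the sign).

√[5·2!1!3!/7! · 3!0!3!2!4!0!] = √(144/7)
  +(−1)^0/∏(0,2,0,3,1,0)! = 1/12  (running 1/12)
⟨..|..⟩ = √(144/7)·(1/12) = +0.377964

+0.377964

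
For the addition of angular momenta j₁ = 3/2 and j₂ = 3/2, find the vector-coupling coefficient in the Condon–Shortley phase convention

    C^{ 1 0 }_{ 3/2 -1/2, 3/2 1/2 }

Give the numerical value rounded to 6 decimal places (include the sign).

−√(1/20) = -0.223607

triangle: 2!*1!*1!/5! = 2/120
(j±m)!: 1!*2!*2!*1!*1!*1! = 4
prefactor² = (2J+1)*Δ*N² = 1/5
  k=1: −1/(1!*1!*1!*1!*0!*0!) = -1
  k=2: +1/(2!*0!*0!*0!*1!*1!) = 1/2
Σ = -1/2  ⇒  CG² = 1/5*(-1/2)² = 1/20
CG = −√(1/20) = -0.223607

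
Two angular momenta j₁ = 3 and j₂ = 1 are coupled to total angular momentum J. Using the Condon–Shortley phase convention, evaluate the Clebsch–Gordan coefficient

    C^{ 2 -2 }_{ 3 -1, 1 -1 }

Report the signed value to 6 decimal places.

+√(1/21) ≈ +0.218218

j₁+j₂−J=2  J+j₁−j₂=4  J−j₁+j₂=0  j₁+j₂+J+1=7
(j₁±m₁, j₂±m₂, J±M) = (2,4,0,2,0,4)
P² = 768/7
sum k=0..0:
  [0] +1/48 = 1/48
S = 1/48
C² = P²·S² = 1/21 ; C = +0.218218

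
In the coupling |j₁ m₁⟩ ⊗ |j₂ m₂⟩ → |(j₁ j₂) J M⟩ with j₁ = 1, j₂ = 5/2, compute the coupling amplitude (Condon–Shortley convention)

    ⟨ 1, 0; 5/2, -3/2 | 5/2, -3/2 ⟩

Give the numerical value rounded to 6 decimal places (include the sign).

+√(9/35) = +0.507093

√[6·1!1!4!/7! · 1!1!1!4!1!4!] = √(576/35)
  +(−1)^0/∏(0,1,1,1,0,3)! = 1/6  (running 1/6)
  +(−1)^1/∏(1,0,0,0,1,4)! = -1/24  (running 1/8)
⟨..|..⟩ = √(576/35)·(1/8) = +0.507093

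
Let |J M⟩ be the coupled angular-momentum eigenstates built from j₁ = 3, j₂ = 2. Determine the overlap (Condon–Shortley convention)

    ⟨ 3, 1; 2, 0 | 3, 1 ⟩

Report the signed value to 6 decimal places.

j₁+j₂−J=2  J+j₁−j₂=4  J−j₁+j₂=2  j₁+j₂+J+1=9
(j₁±m₁, j₂±m₂, J±M) = (4,2,2,2,4,2)
P² = 256/15
sum k=0..2:
  [0] +1/16 = 1/16
  [1] −1/6 = -1/6
  [2] +1/96 = 1/96
S = -3/32
C² = P²·S² = 3/20 ; C = -0.387298

−√(3/20) ≈ -0.387298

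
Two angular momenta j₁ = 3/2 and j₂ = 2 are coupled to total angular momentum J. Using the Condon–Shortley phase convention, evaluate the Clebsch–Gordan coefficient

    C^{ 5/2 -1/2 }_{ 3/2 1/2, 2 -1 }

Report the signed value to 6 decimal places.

triangle: 1!·2!·3!/7! = 12/5040
(j±m)!: 2!·1!·1!·3!·2!·3! = 144
prefactor² = (2J+1)·Δ·N² = 72/35
  k=0: +1/(0!·1!·1!·1!·1!·2!) = 1/2
  k=1: −1/(1!·0!·0!·0!·2!·3!) = -1/12
Σ = 5/12  ⇒  CG² = 72/35·5/12² = 5/14
CG = +√(5/14) = +0.597614

+0.597614  (= +√(5/14))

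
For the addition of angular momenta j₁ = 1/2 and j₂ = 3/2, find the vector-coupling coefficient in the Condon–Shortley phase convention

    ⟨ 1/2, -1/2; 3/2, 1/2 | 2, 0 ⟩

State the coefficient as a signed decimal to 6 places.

j₁+j₂−J=0  J+j₁−j₂=1  J−j₁+j₂=3  j₁+j₂+J+1=5
(j₁±m₁, j₂±m₂, J±M) = (0,1,2,1,2,2)
P² = 2
sum k=0..0:
  [0] +1/2 = 1/2
S = 1/2
C² = P²·S² = 1/2 ; C = +0.707107

+0.707107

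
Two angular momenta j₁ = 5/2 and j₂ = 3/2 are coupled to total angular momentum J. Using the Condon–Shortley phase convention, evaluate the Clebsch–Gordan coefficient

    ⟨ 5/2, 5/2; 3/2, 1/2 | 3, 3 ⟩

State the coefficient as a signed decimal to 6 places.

√[7·1!4!2!/8! · 5!0!2!1!6!0!] = √(1440)
  +(−1)^0/∏(0,1,0,2,4,0)! = 1/48  (running 1/48)
⟨..|..⟩ = √(1440)·(1/48) = +0.790569

+√(5/8) ≈ +0.790569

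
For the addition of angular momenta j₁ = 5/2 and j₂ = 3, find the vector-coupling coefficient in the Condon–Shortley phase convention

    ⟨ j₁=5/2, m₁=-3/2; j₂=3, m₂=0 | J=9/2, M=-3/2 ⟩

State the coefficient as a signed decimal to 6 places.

√[10·1!4!5!/11! · 1!4!3!3!3!6!] = √(207360/77)
  +(−1)^0/∏(0,1,4,3,0,2)! = 1/288  (running 1/288)
  +(−1)^1/∏(1,0,3,2,1,3)! = -1/72  (running -1/96)
⟨..|..⟩ = √(207360/77)·(-1/96) = -0.540562

−√(45/154) ≈ -0.540562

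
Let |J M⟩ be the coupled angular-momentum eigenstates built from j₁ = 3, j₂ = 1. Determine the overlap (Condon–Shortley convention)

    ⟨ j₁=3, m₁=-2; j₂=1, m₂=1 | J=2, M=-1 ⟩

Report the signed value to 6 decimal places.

j₁+j₂−J=2  J+j₁−j₂=4  J−j₁+j₂=0  j₁+j₂+J+1=7
(j₁±m₁, j₂±m₂, J±M) = (1,5,2,0,1,3)
P² = 480/7
sum k=2..2:
  [2] +1/12 = 1/12
S = 1/12
C² = P²·S² = 10/21 ; C = +0.690066

+√(10/21) = +0.690066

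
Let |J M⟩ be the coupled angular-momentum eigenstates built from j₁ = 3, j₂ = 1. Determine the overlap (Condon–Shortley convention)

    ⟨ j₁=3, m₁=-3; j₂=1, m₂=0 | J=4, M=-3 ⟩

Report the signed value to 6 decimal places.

+0.500000  (= +√(1/4))

j₁+j₂−J=0  J+j₁−j₂=6  J−j₁+j₂=2  j₁+j₂+J+1=9
(j₁±m₁, j₂±m₂, J±M) = (0,6,1,1,1,7)
P² = 129600
sum k=0..0:
  [0] +1/720 = 1/720
S = 1/720
C² = P²·S² = 1/4 ; C = +0.500000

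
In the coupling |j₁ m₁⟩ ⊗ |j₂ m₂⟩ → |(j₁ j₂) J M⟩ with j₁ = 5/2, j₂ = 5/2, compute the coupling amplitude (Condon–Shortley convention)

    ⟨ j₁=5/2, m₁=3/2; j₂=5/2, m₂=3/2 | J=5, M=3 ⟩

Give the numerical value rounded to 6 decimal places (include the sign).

√[11·0!5!5!/11! · 4!1!4!1!8!2!] = √(184320)
  +(−1)^0/∏(0,0,1,4,4,1)! = 1/576  (running 1/576)
⟨..|..⟩ = √(184320)·(1/576) = +0.745356

+0.745356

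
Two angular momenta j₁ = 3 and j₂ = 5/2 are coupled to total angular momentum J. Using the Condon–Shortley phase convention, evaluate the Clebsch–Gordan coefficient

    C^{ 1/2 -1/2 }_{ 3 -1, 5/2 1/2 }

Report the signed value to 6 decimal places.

−√(4/21) = -0.436436

√[2·5!1!0!/7! · 2!4!3!2!0!1!] = √(192/7)
  +(−1)^3/∏(3,2,1,0,0,0)! = -1/12  (running -1/12)
⟨..|..⟩ = √(192/7)·(-1/12) = -0.436436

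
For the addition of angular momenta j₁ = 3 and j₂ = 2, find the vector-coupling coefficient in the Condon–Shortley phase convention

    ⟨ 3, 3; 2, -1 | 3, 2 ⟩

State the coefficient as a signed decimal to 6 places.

triangle: 2!*4!*2!/9! = 96/362880
(j±m)!: 6!*0!*1!*3!*5!*1! = 518400
prefactor² = (2J+1)*Δ*N² = 960
  k=0: +1/(0!*2!*0!*1!*4!*1!) = 1/48
Σ = 1/48  ⇒  CG² = 960*1/48² = 5/12
CG = +√(5/12) = +0.645497

+0.645497  (= +√(5/12))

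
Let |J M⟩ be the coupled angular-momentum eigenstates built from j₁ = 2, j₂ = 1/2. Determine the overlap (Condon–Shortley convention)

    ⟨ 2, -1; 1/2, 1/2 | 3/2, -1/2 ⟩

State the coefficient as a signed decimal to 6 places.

-0.774597  (= −√(3/5))

j₁+j₂−J=1  J+j₁−j₂=3  J−j₁+j₂=0  j₁+j₂+J+1=5
(j₁±m₁, j₂±m₂, J±M) = (1,3,1,0,1,2)
P² = 12/5
sum k=1..1:
  [1] −1/2 = -1/2
S = -1/2
C² = P²·S² = 3/5 ; C = -0.774597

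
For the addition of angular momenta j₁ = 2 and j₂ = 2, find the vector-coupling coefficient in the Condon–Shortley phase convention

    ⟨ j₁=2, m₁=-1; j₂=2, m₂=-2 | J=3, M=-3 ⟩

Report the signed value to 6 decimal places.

+0.707107

triangle: 1!*3!*3!/8! = 36/40320
(j±m)!: 1!*3!*0!*4!*0!*6! = 103680
prefactor² = (2J+1)*Δ*N² = 648
  k=0: +1/(0!*1!*3!*0!*0!*3!) = 1/36
Σ = 1/36  ⇒  CG² = 648*1/36² = 1/2
CG = +√(1/2) = +0.707107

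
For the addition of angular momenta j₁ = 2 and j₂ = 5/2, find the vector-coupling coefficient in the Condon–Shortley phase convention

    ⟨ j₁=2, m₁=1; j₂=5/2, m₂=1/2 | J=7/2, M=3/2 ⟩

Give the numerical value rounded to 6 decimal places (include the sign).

+0.308607

j₁+j₂−J=1  J+j₁−j₂=3  J−j₁+j₂=4  j₁+j₂+J+1=9
(j₁±m₁, j₂±m₂, J±M) = (3,1,3,2,5,2)
P² = 384/7
sum k=0..1:
  [0] +1/12 = 1/12
  [1] −1/24 = -1/24
S = 1/24
C² = P²·S² = 2/21 ; C = +0.308607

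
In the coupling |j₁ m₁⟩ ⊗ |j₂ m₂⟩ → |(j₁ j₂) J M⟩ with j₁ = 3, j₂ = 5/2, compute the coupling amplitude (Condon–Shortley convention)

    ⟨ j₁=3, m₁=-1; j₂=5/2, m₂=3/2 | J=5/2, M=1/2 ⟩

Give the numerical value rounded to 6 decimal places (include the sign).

+0.169031  (= +√(1/35))

j₁+j₂−J=3  J+j₁−j₂=3  J−j₁+j₂=2  j₁+j₂+J+1=9
(j₁±m₁, j₂±m₂, J±M) = (2,4,4,1,3,2)
P² = 576/35
sum k=2..3:
  [2] +1/8 = 1/8
  [3] −1/12 = -1/12
S = 1/24
C² = P²·S² = 1/35 ; C = +0.169031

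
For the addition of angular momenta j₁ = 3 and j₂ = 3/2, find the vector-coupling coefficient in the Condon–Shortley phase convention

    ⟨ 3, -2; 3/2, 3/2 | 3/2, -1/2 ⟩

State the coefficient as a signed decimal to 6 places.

-0.534522  (= −√(2/7))

j₁+j₂−J=3  J+j₁−j₂=3  J−j₁+j₂=0  j₁+j₂+J+1=7
(j₁±m₁, j₂±m₂, J±M) = (1,5,3,0,1,2)
P² = 288/7
sum k=3..3:
  [3] −1/12 = -1/12
S = -1/12
C² = P²·S² = 2/7 ; C = -0.534522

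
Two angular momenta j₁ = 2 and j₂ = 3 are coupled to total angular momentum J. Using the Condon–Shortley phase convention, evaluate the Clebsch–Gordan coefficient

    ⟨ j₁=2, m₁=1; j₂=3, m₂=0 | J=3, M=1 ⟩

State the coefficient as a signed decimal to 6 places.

−√(1/30) ≈ -0.182574

j₁+j₂−J=2  J+j₁−j₂=2  J−j₁+j₂=4  j₁+j₂+J+1=9
(j₁±m₁, j₂±m₂, J±M) = (3,1,3,3,4,2)
P² = 96/5
sum k=0..1:
  [0] +1/12 = 1/12
  [1] −1/8 = -1/8
S = -1/24
C² = P²·S² = 1/30 ; C = -0.182574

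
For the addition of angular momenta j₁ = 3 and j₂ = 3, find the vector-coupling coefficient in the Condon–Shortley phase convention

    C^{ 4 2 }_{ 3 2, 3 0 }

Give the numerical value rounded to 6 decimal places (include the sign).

√[9·2!4!4!/11! · 5!1!3!3!6!2!] = √(124416/77)
  +(−1)^0/∏(0,2,1,3,3,1)! = 1/72  (running 1/72)
  +(−1)^1/∏(1,1,0,2,4,2)! = -1/96  (running 1/288)
⟨..|..⟩ = √(124416/77)·(1/288) = +0.139573

+0.139573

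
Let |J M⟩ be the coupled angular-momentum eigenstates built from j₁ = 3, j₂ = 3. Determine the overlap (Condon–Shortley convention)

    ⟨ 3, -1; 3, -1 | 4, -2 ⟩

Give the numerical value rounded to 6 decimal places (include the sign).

triangle: 2!*4!*4!/11! = 1152/39916800
(j±m)!: 2!*4!*2!*4!*2!*6! = 3317760
prefactor² = (2J+1)*Δ*N² = 331776/385
  k=0: +1/(0!*2!*4!*2!*0!*2!) = 1/192
  k=1: −1/(1!*1!*3!*1!*1!*3!) = -1/36
  k=2: +1/(2!*0!*2!*0!*2!*4!) = 1/192
Σ = -5/288  ⇒  CG² = 331776/385*(-5/288)² = 20/77
CG = −√(20/77) = -0.509647

-0.509647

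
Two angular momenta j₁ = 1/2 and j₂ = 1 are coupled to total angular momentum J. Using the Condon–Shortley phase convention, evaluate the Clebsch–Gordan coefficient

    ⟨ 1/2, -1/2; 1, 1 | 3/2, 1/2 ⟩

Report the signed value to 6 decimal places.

+0.577350  (= +√(1/3))

√[4·0!1!2!/4! · 0!1!2!0!2!1!] = √(4/3)
  +(−1)^0/∏(0,0,1,2,0,0)! = 1/2  (running 1/2)
⟨..|..⟩ = √(4/3)·(1/2) = +0.577350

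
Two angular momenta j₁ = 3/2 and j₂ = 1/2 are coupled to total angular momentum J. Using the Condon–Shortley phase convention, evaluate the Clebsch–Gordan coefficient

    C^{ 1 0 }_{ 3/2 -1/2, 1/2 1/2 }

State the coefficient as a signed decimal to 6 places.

j₁+j₂−J=1  J+j₁−j₂=2  J−j₁+j₂=0  j₁+j₂+J+1=4
(j₁±m₁, j₂±m₂, J±M) = (1,2,1,0,1,1)
P² = 1/2
sum k=1..1:
  [1] −1/1 = -1
S = -1
C² = P²·S² = 1/2 ; C = -0.707107

−√(1/2) ≈ -0.707107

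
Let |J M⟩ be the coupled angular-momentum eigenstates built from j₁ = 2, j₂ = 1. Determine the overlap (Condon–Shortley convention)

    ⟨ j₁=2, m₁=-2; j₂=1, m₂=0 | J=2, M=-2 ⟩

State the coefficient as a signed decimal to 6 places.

-0.816497  (= −√(2/3))

triangle: 1!×3!×1!/6! = 6/720
(j±m)!: 0!×4!×1!×1!×0!×4! = 576
prefactor² = (2J+1)×Δ×N² = 24
  k=1: −1/(1!×0!×3!×0!×0!×1!) = -1/6
Σ = -1/6  ⇒  CG² = 24×(-1/6)² = 2/3
CG = −√(2/3) = -0.816497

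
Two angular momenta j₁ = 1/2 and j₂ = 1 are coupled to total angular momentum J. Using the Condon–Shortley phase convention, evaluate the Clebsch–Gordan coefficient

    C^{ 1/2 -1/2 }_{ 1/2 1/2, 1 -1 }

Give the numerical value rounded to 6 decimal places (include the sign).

j₁+j₂−J=1  J+j₁−j₂=0  J−j₁+j₂=1  j₁+j₂+J+1=3
(j₁±m₁, j₂±m₂, J±M) = (1,0,0,2,0,1)
P² = 2/3
sum k=0..0:
  [0] +1/1 = 1
S = 1
C² = P²·S² = 2/3 ; C = +0.816497

+0.816497  (= +√(2/3))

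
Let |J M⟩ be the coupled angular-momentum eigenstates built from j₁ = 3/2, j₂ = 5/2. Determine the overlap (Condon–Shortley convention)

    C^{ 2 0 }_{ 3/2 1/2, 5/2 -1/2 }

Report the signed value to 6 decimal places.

-0.267261

triangle: 2!*1!*3!/7! = 12/5040
(j±m)!: 2!*1!*2!*3!*2!*2! = 96
prefactor² = (2J+1)*Δ*N² = 8/7
  k=0: +1/(0!*2!*1!*2!*0!*1!) = 1/4
  k=1: −1/(1!*1!*0!*1!*1!*2!) = -1/2
Σ = -1/4  ⇒  CG² = 8/7*(-1/4)² = 1/14
CG = −√(1/14) = -0.267261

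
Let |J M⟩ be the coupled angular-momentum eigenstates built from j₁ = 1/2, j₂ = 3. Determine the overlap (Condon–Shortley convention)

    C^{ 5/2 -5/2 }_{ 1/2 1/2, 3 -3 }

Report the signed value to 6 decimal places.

j₁+j₂−J=1  J+j₁−j₂=0  J−j₁+j₂=5  j₁+j₂+J+1=7
(j₁±m₁, j₂±m₂, J±M) = (1,0,0,6,0,5)
P² = 86400/7
sum k=0..0:
  [0] +1/120 = 1/120
S = 1/120
C² = P²·S² = 6/7 ; C = +0.925820

+0.925820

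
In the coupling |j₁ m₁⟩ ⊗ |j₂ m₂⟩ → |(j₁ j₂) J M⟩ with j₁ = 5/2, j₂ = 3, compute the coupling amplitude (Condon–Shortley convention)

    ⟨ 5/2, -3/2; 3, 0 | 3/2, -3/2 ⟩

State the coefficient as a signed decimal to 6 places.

triangle: 4!×1!×2!/8! = 48/40320
(j±m)!: 1!×4!×3!×3!×0!×3! = 5184
prefactor² = (2J+1)×Δ×N² = 864/35
  k=3: −1/(3!×1!×1!×0!×0!×2!) = -1/12
Σ = -1/12  ⇒  CG² = 864/35×(-1/12)² = 6/35
CG = −√(6/35) = -0.414039

-0.414039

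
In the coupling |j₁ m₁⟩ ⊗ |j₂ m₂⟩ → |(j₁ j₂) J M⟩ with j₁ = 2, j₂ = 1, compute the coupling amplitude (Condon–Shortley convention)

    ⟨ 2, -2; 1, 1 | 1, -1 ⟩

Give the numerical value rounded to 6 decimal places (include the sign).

√[3·2!2!0!/5! · 0!4!2!0!0!2!] = √(48/5)
  +(−1)^2/∏(2,0,2,0,0,0)! = 1/4  (running 1/4)
⟨..|..⟩ = √(48/5)·(1/4) = +0.774597

+0.774597  (= +√(3/5))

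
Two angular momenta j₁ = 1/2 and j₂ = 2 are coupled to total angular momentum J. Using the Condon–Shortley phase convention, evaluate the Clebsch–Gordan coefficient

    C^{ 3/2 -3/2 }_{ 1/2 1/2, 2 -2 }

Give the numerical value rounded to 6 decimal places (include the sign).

√[4·1!0!3!/5! · 1!0!0!4!0!3!] = √(144/5)
  +(−1)^0/∏(0,1,0,0,0,3)! = 1/6  (running 1/6)
⟨..|..⟩ = √(144/5)·(1/6) = +0.894427

+0.894427  (= +√(4/5))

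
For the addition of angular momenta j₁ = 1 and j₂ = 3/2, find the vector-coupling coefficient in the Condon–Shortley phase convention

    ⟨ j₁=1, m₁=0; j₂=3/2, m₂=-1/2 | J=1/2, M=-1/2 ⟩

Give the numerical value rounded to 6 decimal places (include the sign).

triangle: 2!×0!×1!/4! = 2/24
(j±m)!: 1!×1!×1!×2!×0!×1! = 2
prefactor² = (2J+1)×Δ×N² = 1/3
  k=1: −1/(1!×1!×0!×0!×0!×1!) = -1
Σ = -1  ⇒  CG² = 1/3×(-1)² = 1/3
CG = −√(1/3) = -0.577350

−√(1/3) ≈ -0.577350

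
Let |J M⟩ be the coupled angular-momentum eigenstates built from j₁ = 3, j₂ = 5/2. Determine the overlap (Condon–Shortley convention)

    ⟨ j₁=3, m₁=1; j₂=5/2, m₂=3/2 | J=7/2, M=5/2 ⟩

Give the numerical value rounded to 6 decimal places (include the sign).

j₁+j₂−J=2  J+j₁−j₂=4  J−j₁+j₂=3  j₁+j₂+J+1=10
(j₁±m₁, j₂±m₂, J±M) = (4,2,4,1,6,1)
P² = 18432/35
sum k=1..2:
  [1] −1/36 = -1/36
  [2] +1/96 = 1/96
S = -5/288
C² = P²·S² = 10/63 ; C = -0.398410

−√(10/63) ≈ -0.398410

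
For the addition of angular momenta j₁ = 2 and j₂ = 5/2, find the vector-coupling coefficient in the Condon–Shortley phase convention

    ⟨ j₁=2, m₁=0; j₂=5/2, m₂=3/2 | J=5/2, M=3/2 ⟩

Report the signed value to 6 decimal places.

triangle: 2!×2!×3!/8! = 24/40320
(j±m)!: 2!×2!×4!×1!×4!×1! = 2304
prefactor² = (2J+1)×Δ×N² = 288/35
  k=1: −1/(1!×1!×1!×3!×1!×0!) = -1/6
  k=2: +1/(2!×0!×0!×2!×2!×1!) = 1/8
Σ = -1/24  ⇒  CG² = 288/35×(-1/24)² = 1/70
CG = −√(1/70) = -0.119523

−√(1/70) ≈ -0.119523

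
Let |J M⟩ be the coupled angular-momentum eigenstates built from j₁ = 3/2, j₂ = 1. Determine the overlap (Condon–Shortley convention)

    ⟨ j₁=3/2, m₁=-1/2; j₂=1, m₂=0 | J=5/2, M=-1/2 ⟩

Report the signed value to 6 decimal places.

j₁+j₂−J=0  J+j₁−j₂=3  J−j₁+j₂=2  j₁+j₂+J+1=6
(j₁±m₁, j₂±m₂, J±M) = (1,2,1,1,2,3)
P² = 12/5
sum k=0..0:
  [0] +1/2 = 1/2
S = 1/2
C² = P²·S² = 3/5 ; C = +0.774597

+0.774597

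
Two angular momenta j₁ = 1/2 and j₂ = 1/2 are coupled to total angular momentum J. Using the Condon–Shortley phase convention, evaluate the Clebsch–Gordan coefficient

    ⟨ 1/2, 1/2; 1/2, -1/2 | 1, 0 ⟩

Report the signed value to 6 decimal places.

√[3·0!1!1!/3! · 1!0!0!1!1!1!] = √(1/2)
  +(−1)^0/∏(0,0,0,0,1,1)! = 1  (running 1)
⟨..|..⟩ = √(1/2)·(1) = +0.707107

+√(1/2) ≈ +0.707107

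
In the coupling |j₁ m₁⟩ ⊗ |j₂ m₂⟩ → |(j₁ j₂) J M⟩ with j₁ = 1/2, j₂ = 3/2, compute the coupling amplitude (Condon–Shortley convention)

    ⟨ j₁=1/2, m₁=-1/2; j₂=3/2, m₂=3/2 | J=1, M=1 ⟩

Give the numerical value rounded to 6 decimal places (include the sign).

√[3·1!0!2!/4! · 0!1!3!0!2!0!] = √(3)
  +(−1)^1/∏(1,0,0,2,0,0)! = -1/2  (running -1/2)
⟨..|..⟩ = √(3)·(-1/2) = -0.866025

-0.866025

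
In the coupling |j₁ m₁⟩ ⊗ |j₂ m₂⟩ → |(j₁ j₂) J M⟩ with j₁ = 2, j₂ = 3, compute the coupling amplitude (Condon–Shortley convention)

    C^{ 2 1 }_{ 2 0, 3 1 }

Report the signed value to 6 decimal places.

triangle: 3!×1!×3!/8! = 36/40320
(j±m)!: 2!×2!×4!×2!×3!×1! = 1152
prefactor² = (2J+1)×Δ×N² = 36/7
  k=1: −1/(1!×2!×1!×3!×0!×0!) = -1/12
  k=2: +1/(2!×1!×0!×2!×1!×1!) = 1/4
Σ = 1/6  ⇒  CG² = 36/7×1/6² = 1/7
CG = +√(1/7) = +0.377964

+0.377964  (= +√(1/7))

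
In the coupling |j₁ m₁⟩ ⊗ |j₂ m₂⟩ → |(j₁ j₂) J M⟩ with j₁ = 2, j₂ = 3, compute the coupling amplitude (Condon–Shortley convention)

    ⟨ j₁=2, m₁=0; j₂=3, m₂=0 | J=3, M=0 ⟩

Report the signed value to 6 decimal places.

-0.516398

j₁+j₂−J=2  J+j₁−j₂=2  J−j₁+j₂=4  j₁+j₂+J+1=9
(j₁±m₁, j₂±m₂, J±M) = (2,2,3,3,3,3)
P² = 48/5
sum k=0..2:
  [0] +1/24 = 1/24
  [1] −1/4 = -1/4
  [2] +1/24 = 1/24
S = -1/6
C² = P²·S² = 4/15 ; C = -0.516398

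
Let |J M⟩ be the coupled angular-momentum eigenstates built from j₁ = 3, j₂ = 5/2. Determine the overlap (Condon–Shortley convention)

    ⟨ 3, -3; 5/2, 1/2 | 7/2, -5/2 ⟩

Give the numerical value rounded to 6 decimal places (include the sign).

+√(3/7) ≈ +0.654654

j₁+j₂−J=2  J+j₁−j₂=4  J−j₁+j₂=3  j₁+j₂+J+1=10
(j₁±m₁, j₂±m₂, J±M) = (0,6,3,2,1,6)
P² = 27648/7
sum k=2..2:
  [2] +1/96 = 1/96
S = 1/96
C² = P²·S² = 3/7 ; C = +0.654654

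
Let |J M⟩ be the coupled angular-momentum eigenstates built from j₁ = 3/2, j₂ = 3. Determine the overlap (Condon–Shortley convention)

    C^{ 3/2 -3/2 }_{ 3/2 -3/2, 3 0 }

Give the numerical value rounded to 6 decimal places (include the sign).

−√(1/35) = -0.169031

j₁+j₂−J=3  J+j₁−j₂=0  J−j₁+j₂=3  j₁+j₂+J+1=7
(j₁±m₁, j₂±m₂, J±M) = (0,3,3,3,0,3)
P² = 1296/35
sum k=3..3:
  [3] −1/36 = -1/36
S = -1/36
C² = P²·S² = 1/35 ; C = -0.169031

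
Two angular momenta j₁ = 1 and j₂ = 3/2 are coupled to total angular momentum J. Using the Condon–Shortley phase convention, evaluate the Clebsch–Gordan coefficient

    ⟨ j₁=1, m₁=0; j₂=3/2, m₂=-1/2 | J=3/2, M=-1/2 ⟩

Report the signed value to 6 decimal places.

+0.258199

triangle: 1!*1!*2!/5! = 2/120
(j±m)!: 1!*1!*1!*2!*1!*2! = 4
prefactor² = (2J+1)*Δ*N² = 4/15
  k=0: +1/(0!*1!*1!*1!*0!*1!) = 1
  k=1: −1/(1!*0!*0!*0!*1!*2!) = -1/2
Σ = 1/2  ⇒  CG² = 4/15*1/2² = 1/15
CG = +√(1/15) = +0.258199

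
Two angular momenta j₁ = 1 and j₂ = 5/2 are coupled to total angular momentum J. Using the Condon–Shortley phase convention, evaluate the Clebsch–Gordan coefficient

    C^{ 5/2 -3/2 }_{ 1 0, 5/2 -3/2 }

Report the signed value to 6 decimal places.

+√(9/35) ≈ +0.507093

j₁+j₂−J=1  J+j₁−j₂=1  J−j₁+j₂=4  j₁+j₂+J+1=7
(j₁±m₁, j₂±m₂, J±M) = (1,1,1,4,1,4)
P² = 576/35
sum k=0..1:
  [0] +1/6 = 1/6
  [1] −1/24 = -1/24
S = 1/8
C² = P²·S² = 9/35 ; C = +0.507093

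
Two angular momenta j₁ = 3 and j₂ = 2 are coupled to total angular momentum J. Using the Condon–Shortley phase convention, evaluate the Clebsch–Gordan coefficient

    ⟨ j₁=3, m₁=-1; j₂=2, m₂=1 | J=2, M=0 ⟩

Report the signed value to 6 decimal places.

+0.377964

j₁+j₂−J=3  J+j₁−j₂=3  J−j₁+j₂=1  j₁+j₂+J+1=8
(j₁±m₁, j₂±m₂, J±M) = (2,4,3,1,2,2)
P² = 36/7
sum k=2..3:
  [2] +1/4 = 1/4
  [3] −1/12 = -1/12
S = 1/6
C² = P²·S² = 1/7 ; C = +0.377964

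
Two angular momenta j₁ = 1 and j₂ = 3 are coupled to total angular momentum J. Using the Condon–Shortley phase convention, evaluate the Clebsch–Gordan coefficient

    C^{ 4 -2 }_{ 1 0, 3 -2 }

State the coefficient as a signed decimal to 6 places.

triangle: 0!*2!*6!/9! = 1440/362880
(j±m)!: 1!*1!*1!*5!*2!*6! = 172800
prefactor² = (2J+1)*Δ*N² = 43200/7
  k=0: +1/(0!*0!*1!*1!*1!*5!) = 1/120
Σ = 1/120  ⇒  CG² = 43200/7*1/120² = 3/7
CG = +√(3/7) = +0.654654

+0.654654  (= +√(3/7))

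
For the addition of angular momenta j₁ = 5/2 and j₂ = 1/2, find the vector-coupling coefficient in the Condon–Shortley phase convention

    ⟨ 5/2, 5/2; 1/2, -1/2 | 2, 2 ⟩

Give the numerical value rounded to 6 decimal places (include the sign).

√[5·1!4!0!/6! · 5!0!0!1!4!0!] = √(480)
  +(−1)^0/∏(0,1,0,0,4,0)! = 1/24  (running 1/24)
⟨..|..⟩ = √(480)·(1/24) = +0.912871

+√(5/6) = +0.912871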